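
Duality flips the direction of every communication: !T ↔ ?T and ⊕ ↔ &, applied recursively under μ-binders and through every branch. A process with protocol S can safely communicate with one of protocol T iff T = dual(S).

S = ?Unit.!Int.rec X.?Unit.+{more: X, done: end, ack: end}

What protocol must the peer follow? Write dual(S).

?Unit = !Unit
  !Int = ?Int
    rec X = rec X  (binder kept)
      ?Unit = !Unit
        +{more,done,ack} = &{more,done,ack}  (internal→external)
          case more:
            X self-dual
          case done:
            end self-dual
          case ack:
            end self-dual

!Unit.?Int.rec X.!Unit.&{more: X, done: end, ack: end}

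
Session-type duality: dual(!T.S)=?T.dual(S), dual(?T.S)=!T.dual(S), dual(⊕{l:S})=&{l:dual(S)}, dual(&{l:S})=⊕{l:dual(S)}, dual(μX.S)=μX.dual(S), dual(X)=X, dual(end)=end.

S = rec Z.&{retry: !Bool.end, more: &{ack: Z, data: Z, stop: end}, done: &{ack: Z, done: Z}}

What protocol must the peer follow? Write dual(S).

rec Z.+{retry: ?Bool.end, more: +{ack: Z, data: Z, stop: end}, done: +{ack: Z, done: Z}}

rec Z ↦ rec Z  (binder kept)
  &{retry,more,done} ↦ +{retry,more,done}  (&→⊕)
    case retry:
      !Bool ↦ ?Bool
        end self-dual
    case more:
      &{ack,data,stop} ↦ +{ack,data,stop}  (&→⊕)
        case ack:
          Z self-dual
        case data:
          Z self-dual
        case stop:
          end self-dual
    case done:
      &{ack,done} ↦ +{ack,done}  (&→⊕)
        case ack:
          Z self-dual
        case done:
          Z self-dual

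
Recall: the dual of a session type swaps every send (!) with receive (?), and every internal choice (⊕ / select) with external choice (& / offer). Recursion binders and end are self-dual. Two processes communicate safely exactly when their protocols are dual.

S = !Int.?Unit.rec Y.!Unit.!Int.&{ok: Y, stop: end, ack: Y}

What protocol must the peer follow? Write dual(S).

!Int = ?Int
  ?Unit = !Unit
    rec Y = rec Y  (rec unchanged)
      !Unit = ?Unit
        !Int = ?Int
          &{ok,stop,ack} = +{ok,stop,ack}  (&→⊕)
            • ok:
              Y ↦ Y
            • stop:
              end ↦ end
            • ack:
              Y ↦ Y

?Int.!Unit.rec Y.?Unit.?Int.+{ok: Y, stop: end, ack: Y}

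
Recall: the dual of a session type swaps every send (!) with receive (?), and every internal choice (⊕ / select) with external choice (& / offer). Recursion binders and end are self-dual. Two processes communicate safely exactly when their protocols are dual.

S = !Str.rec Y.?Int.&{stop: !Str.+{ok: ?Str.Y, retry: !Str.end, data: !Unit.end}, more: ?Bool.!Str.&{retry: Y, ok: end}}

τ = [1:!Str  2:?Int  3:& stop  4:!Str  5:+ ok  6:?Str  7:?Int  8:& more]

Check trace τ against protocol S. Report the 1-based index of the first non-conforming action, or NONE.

@1 !Str  ok  residual = rec Y.…
@2 ?Int  ok  residual = &{stop: !Str.+{ok: ?Str.rec Y.…, retry: !Str.end, data: !Unit.end}, more: ?Bool.!Str.&{retry: rec Y.…, ok: end}}
@3 & stop  ok  residual = !Str.+{ok: ?Str.rec Y.…, retry: !Str.end, data: !Unit.end}
@4 !Str  ok  residual = +{ok: ?Str.rec Y.…, retry: !Str.end, data: !Unit.end}
@5 + ok  ok  residual = ?Str.rec Y.…
@6 ?Str  ok  residual = rec Y.…
@7 ?Int  ok  residual = &{stop: !Str.+{ok: ?Str.rec Y.…, retry: !Str.end, data: !Unit.end}, more: ?Bool.!Str.&{retry: rec Y.…, ok: end}}
@8 & more  ok  residual = ?Bool.!Str.&{retry: rec Y.…, ok: end}
τ conforms to S (length 8)

NONE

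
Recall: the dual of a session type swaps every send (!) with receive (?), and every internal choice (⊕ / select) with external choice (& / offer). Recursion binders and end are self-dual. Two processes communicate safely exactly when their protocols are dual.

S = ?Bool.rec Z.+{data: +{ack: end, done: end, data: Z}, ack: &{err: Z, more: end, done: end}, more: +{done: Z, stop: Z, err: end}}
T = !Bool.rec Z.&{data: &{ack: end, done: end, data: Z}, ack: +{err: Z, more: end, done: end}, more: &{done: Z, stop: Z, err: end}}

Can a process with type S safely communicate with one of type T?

?Bool ‖ !Bool  ✓
  rec Z ‖ rec Z  ✓ (binder kept)
    +{data,ack,more} ‖ &{data,ack,more}  ✓ labels match
      case data:
        +{ack,done,data} ‖ &{ack,done,data}  ✓ labels match
          case ack:
            end ‖ end  ✓
          case done:
            end ‖ end  ✓
          case data:
            Z ‖ Z  ✓
      case ack:
        &{err,more,done} ‖ +{err,more,done}  ✓ labels match
          case err:
            Z ‖ Z  ✓
          case more:
            end ‖ end  ✓
          case done:
            end ‖ end  ✓
      case more:
        +{done,stop,err} ‖ &{done,stop,err}  ✓ labels match
          case done:
            Z ‖ Z  ✓
          case stop:
            Z ‖ Z  ✓
          case err:
            end ‖ end  ✓

YES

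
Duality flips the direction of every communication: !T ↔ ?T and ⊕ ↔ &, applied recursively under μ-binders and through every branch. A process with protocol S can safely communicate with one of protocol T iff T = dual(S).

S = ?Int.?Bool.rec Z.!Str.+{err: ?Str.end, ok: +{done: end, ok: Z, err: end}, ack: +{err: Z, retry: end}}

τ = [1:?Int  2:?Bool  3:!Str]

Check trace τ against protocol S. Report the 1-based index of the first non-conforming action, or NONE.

NONE

step 1: ?Int  ok  state: ?Bool.rec Z.…
step 2: ?Bool  ok  state: rec Z.…
step 3: !Str  ok  state: +{err: ?Str.end, ok: +{done: end, ok: rec Z.…, err: end}, ack: +{err: rec Z.…, retry: end}}
trace exhausted — no violation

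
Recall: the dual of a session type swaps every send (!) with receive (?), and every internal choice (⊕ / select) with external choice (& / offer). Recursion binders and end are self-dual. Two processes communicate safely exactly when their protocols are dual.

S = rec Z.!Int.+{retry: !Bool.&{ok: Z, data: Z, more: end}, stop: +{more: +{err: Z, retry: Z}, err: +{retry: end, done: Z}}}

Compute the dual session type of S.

rec Z.?Int.&{retry: ?Bool.+{ok: Z, data: Z, more: end}, stop: &{more: &{err: Z, retry: Z}, err: &{retry: end, done: Z}}}

rec Z = rec Z  (rec unchanged)
  !Int = ?Int
    +{retry,stop} = &{retry,stop}  (⊕→&)
      • retry:
        !Bool = ?Bool
          &{ok,data,more} = +{ok,data,more}  (offer→select)
            • ok:
              dual(Z) = Z
            • data:
              dual(Z) = Z
            • more:
              dual(end) = end
      • stop:
        +{more,err} = &{more,err}  (⊕→&)
          • more:
            +{err,retry} = &{err,retry}  (⊕→&)
              • err:
                dual(Z) = Z
              • retry:
                dual(Z) = Z
          • err:
            +{retry,done} = &{retry,done}  (⊕→&)
              • retry:
                dual(end) = end
              • done:
                dual(Z) = Z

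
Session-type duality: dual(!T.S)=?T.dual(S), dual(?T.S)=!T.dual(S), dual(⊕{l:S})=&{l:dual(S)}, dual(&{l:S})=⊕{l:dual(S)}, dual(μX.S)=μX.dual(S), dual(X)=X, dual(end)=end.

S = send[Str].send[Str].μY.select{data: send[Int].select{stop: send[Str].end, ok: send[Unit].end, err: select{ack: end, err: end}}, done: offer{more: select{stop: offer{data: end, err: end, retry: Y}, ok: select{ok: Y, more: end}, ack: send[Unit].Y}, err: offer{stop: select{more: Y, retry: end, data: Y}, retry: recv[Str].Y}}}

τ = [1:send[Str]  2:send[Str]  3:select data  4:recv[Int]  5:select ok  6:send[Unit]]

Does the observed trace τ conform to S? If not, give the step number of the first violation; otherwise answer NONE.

@1 send[Str]  ok  cont: send[Str].μY.…
@2 send[Str]  ok  cont: μY.…
@3 select data  ok  cont: send[Int].select{stop: send[Str].end, ok: send[Unit].end, err: select{ack: end, err: end}}
@4 got recv[Int], protocol expects send[Int]  ✗

4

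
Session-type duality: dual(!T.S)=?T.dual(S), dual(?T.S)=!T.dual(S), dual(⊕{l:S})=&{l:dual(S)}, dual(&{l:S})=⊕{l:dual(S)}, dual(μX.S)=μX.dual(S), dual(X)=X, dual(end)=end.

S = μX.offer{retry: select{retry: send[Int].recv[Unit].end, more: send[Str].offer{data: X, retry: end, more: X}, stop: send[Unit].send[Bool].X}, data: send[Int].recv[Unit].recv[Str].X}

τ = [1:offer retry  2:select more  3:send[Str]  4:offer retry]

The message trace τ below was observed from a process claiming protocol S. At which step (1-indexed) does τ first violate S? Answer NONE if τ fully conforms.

NONE

[1] offer retry  ✓  residual = select{retry: send[Int].recv[Unit].end, more: send[Str].offer{data: μX.…, retry: end, more: μX.…}, stop: send[Unit].send[Bool].μX.…}
[2] select more  ✓  residual = send[Str].offer{data: μX.…, retry: end, more: μX.…}
[3] send[Str]  ✓  residual = offer{data: μX.…, retry: end, more: μX.…}
[4] offer retry  ✓  residual = end
trace exhausted — no violation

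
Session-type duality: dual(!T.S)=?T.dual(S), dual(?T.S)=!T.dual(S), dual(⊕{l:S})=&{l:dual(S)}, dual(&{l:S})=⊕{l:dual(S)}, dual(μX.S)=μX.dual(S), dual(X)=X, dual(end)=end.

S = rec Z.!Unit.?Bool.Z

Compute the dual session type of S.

rec Z = rec Z  (binder kept)
  !Unit = ?Unit
    ?Bool = !Bool
      Z self-dual

rec Z.?Unit.!Bool.Z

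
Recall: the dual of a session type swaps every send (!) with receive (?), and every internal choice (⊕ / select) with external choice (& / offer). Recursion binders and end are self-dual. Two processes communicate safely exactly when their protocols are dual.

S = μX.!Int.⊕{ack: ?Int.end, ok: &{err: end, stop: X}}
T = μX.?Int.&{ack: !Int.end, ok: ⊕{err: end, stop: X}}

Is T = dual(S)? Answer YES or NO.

μX ‖ μX  ok (binder kept)
  !Int ‖ ?Int  ok
    ⊕{ack,ok} ‖ &{ack,ok}  ok label sets agree
      [ack]
        ?Int ‖ !Int  ok
          end ‖ end  ok
      [ok]
        &{err,stop} ‖ ⊕{err,stop}  ok label sets agree
          [err]
            end ‖ end  ok
          [stop]
            X ‖ X  ok

YES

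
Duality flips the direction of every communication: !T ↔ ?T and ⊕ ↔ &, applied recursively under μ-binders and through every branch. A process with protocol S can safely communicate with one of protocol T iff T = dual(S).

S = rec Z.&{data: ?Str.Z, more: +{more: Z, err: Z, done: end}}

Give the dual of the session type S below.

rec Z.+{data: !Str.Z, more: &{more: Z, err: Z, done: end}}

rec Z ↦ rec Z  (μ self-dual)
  &{data,more} ↦ +{data,more}  (offer→select)
    [data]
      ?Str ↦ !Str
        dual(Z) = Z
    [more]
      +{more,err,done} ↦ &{more,err,done}  (internal→external)
        [more]
          dual(Z) = Z
        [err]
          dual(Z) = Z
        [done]
          dual(end) = end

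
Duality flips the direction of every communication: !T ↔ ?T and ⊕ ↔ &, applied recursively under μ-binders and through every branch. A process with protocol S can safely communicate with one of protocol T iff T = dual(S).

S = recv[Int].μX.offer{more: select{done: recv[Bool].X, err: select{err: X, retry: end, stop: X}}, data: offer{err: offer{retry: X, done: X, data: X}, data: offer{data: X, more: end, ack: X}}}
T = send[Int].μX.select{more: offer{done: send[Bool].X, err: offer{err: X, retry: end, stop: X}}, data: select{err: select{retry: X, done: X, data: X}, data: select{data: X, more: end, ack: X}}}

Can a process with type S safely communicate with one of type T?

recv[Int] | send[Int]  ✓
  μX | μX  ✓ (binder kept)
    offer{more,data} | select{more,data}  ✓ label sets agree
      [more]
        select{done,err} | offer{done,err}  ✓ label sets agree
          [done]
            recv[Bool] | send[Bool]  ✓
              X | X  ✓
          [err]
            select{err,retry,stop} | offer{err,retry,stop}  ✓ label sets agree
              [err]
                X | X  ✓
              [retry]
                end | end  ✓
              [stop]
                X | X  ✓
      [data]
        offer{err,data} | select{err,data}  ✓ label sets agree
          [err]
            offer{retry,done,data} | select{retry,done,data}  ✓ label sets agree
              [retry]
                X | X  ✓
              [done]
                X | X  ✓
              [data]
                X | X  ✓
          [data]
            offer{data,more,ack} | select{data,more,ack}  ✓ label sets agree
              [data]
                X | X  ✓
              [more]
                end | end  ✓
              [ack]
                X | X  ✓

YES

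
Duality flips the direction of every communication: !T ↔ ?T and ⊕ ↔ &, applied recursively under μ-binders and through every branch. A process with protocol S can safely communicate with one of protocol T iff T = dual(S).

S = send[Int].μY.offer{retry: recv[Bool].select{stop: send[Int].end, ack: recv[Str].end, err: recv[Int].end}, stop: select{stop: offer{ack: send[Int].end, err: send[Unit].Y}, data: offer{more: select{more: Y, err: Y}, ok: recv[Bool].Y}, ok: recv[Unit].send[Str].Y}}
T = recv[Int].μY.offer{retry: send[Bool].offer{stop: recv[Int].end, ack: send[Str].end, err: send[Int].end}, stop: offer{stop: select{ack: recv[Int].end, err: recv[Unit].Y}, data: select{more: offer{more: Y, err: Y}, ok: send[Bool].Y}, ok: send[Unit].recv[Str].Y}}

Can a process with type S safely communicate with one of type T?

NO

send[Int] | recv[Int]  ✓
  μY | μY  ✓ (rec unchanged)
    offer{retry,stop} | offer{retry,stop}  ✗ choice polarity not flipped — not dual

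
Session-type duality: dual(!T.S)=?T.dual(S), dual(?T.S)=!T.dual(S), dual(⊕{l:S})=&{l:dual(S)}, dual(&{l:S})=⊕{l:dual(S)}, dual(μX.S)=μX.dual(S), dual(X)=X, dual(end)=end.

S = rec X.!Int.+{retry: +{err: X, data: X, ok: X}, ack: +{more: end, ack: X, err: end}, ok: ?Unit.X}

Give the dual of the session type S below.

rec X → rec X  (μ self-dual)
  !Int → ?Int
    +{retry,ack,ok} → &{retry,ack,ok}  (select→offer)
      • retry:
        +{err,data,ok} → &{err,data,ok}  (select→offer)
          • err:
            X self-dual
          • data:
            X self-dual
          • ok:
            X self-dual
      • ack:
        +{more,ack,err} → &{more,ack,err}  (select→offer)
          • more:
            end self-dual
          • ack:
            X self-dual
          • err:
            end self-dual
      • ok:
        ?Unit → !Unit
          X self-dual

rec X.?Int.&{retry: &{err: X, data: X, ok: X}, ack: &{more: end, ack: X, err: end}, ok: !Unit.X}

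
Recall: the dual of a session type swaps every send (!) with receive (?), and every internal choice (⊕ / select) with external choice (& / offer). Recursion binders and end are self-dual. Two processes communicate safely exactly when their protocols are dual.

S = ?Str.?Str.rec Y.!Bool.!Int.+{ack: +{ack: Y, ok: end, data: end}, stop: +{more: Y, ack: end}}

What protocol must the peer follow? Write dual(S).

?Str ↦ !Str
  ?Str ↦ !Str
    rec Y ↦ rec Y  (μ self-dual)
      !Bool ↦ ?Bool
        !Int ↦ ?Int
          +{ack,stop} ↦ &{ack,stop}  (internal→external)
            case ack:
              +{ack,ok,data} ↦ &{ack,ok,data}  (internal→external)
                case ack:
                  dual(Y) = Y
                case ok:
                  dual(end) = end
                case data:
                  dual(end) = end
            case stop:
              +{more,ack} ↦ &{more,ack}  (internal→external)
                case more:
                  dual(Y) = Y
                case ack:
                  dual(end) = end

!Str.!Str.rec Y.?Bool.?Int.&{ack: &{ack: Y, ok: end, data: end}, stop: &{more: Y, ack: end}}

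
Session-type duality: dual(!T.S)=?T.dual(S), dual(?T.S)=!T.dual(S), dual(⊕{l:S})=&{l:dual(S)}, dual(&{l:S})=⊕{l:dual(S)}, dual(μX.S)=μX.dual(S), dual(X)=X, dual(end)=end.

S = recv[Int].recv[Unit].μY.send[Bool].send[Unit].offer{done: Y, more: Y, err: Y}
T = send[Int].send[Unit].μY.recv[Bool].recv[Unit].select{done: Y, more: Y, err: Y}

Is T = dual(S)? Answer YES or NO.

YES

recv[Int] | send[Int]  match
  recv[Unit] | send[Unit]  match
    μY | μY  match (rec unchanged)
      send[Bool] | recv[Bool]  match
        send[Unit] | recv[Unit]  match
          offer{done,more,err} | select{done,more,err}  match labels match
            • done:
              Y | Y  match
            • more:
              Y | Y  match
            • err:
              Y | Y  match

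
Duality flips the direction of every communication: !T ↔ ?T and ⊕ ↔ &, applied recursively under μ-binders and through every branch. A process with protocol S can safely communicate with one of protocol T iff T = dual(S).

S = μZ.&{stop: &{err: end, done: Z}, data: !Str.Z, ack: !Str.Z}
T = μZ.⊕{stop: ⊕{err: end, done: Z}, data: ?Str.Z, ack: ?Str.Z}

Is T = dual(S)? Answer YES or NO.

μZ vs μZ  ok (rec unchanged)
  &{stop,data,ack} vs ⊕{stop,data,ack}  ok same labels
    • stop:
      &{err,done} vs ⊕{err,done}  ok same labels
        • err:
          end vs end  ok
        • done:
          Z vs Z  ok
    • data:
      !Str vs ?Str  ok
        Z vs Z  ok
    • ack:
      !Str vs ?Str  ok
        Z vs Z  ok

YES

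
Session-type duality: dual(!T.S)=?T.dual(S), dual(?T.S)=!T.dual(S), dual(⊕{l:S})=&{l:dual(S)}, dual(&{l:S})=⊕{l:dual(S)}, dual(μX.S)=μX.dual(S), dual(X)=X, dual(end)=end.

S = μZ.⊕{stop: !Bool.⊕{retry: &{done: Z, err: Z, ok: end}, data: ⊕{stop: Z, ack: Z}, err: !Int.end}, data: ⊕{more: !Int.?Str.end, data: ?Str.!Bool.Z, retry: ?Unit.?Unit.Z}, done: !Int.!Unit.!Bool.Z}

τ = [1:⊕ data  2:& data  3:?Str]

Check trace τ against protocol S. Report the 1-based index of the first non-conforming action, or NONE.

2

@1 ⊕ data  match  state: ⊕{more: !Int.?Str.end, data: ?Str.!Bool.μZ.…, retry: ?Unit.?Unit.μZ.…}
@2 got & data, protocol expects ⊕ more or ⊕ data or ⊕ retry  ✗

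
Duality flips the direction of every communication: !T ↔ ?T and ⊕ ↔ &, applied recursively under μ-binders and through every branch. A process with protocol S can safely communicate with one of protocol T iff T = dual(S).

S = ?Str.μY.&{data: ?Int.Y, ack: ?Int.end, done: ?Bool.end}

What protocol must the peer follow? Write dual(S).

?Str = !Str
  μY = μY  (binder kept)
    &{data,ack,done} = ⊕{data,ack,done}  (offer→select)
      case data:
        ?Int = !Int
          Y self-dual
      case ack:
        ?Int = !Int
          end self-dual
      case done:
        ?Bool = !Bool
          end self-dual

!Str.μY.⊕{data: !Int.Y, ack: !Int.end, done: !Bool.end}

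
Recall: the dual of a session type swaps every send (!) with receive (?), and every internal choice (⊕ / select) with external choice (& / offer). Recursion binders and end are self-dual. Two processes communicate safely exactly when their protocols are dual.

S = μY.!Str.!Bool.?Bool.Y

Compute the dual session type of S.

μY = μY  (μ self-dual)
  !Str = ?Str
    !Bool = ?Bool
      ?Bool = !Bool
        dual(Y) = Y

μY.?Str.?Bool.!Bool.Y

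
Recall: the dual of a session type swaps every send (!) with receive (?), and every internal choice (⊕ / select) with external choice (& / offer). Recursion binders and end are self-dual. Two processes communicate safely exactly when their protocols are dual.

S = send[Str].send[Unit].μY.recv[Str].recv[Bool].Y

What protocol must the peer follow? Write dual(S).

send[Str] → recv[Str]
  send[Unit] → recv[Unit]
    μY → μY  (binder kept)
      recv[Str] → send[Str]
        recv[Bool] → send[Bool]
          Y ↦ Y

recv[Str].recv[Unit].μY.send[Str].send[Bool].Y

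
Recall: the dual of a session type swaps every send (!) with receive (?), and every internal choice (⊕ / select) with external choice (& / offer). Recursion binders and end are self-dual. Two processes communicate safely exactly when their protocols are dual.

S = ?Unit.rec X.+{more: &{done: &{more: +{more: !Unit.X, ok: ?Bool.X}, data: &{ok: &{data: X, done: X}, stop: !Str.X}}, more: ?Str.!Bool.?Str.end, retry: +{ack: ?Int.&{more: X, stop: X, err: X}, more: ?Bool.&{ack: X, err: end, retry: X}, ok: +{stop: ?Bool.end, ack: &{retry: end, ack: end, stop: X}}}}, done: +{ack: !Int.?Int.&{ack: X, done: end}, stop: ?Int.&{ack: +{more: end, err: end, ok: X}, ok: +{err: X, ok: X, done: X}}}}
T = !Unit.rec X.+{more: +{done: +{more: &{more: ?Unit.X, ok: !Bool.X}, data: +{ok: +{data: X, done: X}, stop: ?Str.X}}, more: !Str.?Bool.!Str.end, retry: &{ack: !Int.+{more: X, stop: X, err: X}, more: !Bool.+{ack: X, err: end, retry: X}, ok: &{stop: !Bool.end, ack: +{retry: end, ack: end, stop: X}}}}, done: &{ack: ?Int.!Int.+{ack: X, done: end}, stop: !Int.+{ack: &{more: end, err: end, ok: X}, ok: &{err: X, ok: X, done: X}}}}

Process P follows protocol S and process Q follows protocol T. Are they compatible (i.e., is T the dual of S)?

?Unit ‖ !Unit  ✓
  rec X ‖ rec X  ✓ (rec unchanged)
    +{more,done} ‖ +{more,done}  ✗ choice polarity not flipped — not dual

NO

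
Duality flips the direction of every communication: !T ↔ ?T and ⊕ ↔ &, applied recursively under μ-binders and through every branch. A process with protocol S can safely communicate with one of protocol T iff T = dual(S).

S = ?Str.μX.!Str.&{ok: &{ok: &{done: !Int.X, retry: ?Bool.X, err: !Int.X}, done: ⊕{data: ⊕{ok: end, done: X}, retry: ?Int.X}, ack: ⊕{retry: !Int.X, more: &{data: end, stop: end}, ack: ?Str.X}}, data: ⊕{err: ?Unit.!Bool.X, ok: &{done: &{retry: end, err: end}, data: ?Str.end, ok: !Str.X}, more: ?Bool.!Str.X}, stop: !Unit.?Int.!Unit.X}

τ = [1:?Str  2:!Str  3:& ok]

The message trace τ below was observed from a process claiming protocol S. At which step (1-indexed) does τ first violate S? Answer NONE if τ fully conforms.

NONE

[1] ?Str  ok  now at μX.…
[2] !Str  ok  now at &{ok: &{ok: &{done: !Int.μX.…, retry: ?Bool.μX.…, err: !Int.μX.…}, done: ⊕{data: ⊕{ok: end, done: μX.…}, retry: ?Int.μX.…}, ack: ⊕{retry: !Int.μX.…, more: &{data: end, stop: end}, ack: ?Str.μX.…}}, data: ⊕{err: ?Unit.!Bool.μX.…, ok: &{done: &{retry: end, err: end}, data: ?Str.end, ok: !Str.μX.…}, more: ?Bool.!Str.μX.…}, stop: !Unit.?Int.!Unit.μX.…}
[3] & ok  ok  now at &{ok: &{done: !Int.μX.…, retry: ?Bool.μX.…, err: !Int.μX.…}, done: ⊕{data: ⊕{ok: end, done: μX.…}, retry: ?Int.μX.…}, ack: ⊕{retry: !Int.μX.…, more: &{data: end, stop: end}, ack: ?Str.μX.…}}
all 3 steps conform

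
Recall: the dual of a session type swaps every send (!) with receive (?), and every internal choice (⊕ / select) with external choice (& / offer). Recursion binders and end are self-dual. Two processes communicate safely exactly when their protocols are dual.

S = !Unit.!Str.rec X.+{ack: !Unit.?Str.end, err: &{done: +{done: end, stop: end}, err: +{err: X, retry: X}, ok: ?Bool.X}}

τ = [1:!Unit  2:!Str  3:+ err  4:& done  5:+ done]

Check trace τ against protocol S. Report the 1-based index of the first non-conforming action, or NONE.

NONE

step 1: !Unit  ✓  now at !Str.rec X.…
step 2: !Str  ✓  now at rec X.…
step 3: + err  ✓  now at &{done: +{done: end, stop: end}, err: +{err: rec X.…, retry: rec X.…}, ok: ?Bool.rec X.…}
step 4: & done  ✓  now at +{done: end, stop: end}
step 5: + done  ✓  now at end
trace exhausted — no violation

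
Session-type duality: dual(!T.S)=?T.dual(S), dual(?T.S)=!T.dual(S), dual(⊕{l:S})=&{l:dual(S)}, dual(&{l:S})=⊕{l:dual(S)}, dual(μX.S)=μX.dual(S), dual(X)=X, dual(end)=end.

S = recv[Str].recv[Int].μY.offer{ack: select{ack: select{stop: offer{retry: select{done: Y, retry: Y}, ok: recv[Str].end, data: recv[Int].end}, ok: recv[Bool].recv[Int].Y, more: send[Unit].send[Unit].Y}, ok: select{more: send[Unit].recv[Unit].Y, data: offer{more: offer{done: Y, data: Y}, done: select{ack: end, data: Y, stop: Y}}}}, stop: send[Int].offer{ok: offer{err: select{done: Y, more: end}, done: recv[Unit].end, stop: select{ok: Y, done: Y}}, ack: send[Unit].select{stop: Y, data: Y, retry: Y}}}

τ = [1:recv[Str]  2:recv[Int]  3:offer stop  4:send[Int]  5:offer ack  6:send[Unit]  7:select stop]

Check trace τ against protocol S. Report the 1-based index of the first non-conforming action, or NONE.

NONE

[1] recv[Str]  match  state: recv[Int].μY.…
[2] recv[Int]  match  state: μY.…
[3] offer stop  match  state: send[Int].offer{ok: offer{err: select{done: μY.…, more: end}, done: recv[Unit].end, stop: select{ok: μY.…, done: μY.…}}, ack: send[Unit].select{stop: μY.…, data: μY.…, retry: μY.…}}
[4] send[Int]  match  state: offer{ok: offer{err: select{done: μY.…, more: end}, done: recv[Unit].end, stop: select{ok: μY.…, done: μY.…}}, ack: send[Unit].select{stop: μY.…, data: μY.…, retry: μY.…}}
[5] offer ack  match  state: send[Unit].select{stop: μY.…, data: μY.…, retry: μY.…}
[6] send[Unit]  match  state: select{stop: μY.…, data: μY.…, retry: μY.…}
[7] select stop  match  state: μY.…
all 7 steps conform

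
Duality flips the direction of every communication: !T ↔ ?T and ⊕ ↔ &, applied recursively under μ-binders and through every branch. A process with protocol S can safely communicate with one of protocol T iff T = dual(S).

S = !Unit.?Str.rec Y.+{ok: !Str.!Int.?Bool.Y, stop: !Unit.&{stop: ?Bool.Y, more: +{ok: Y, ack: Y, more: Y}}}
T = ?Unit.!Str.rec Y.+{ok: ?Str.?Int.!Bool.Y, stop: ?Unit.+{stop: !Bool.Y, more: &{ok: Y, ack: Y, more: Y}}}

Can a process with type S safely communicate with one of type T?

!Unit vs ?Unit  ✓
  ?Str vs !Str  ✓
    rec Y vs rec Y  ✓ (binder kept)
      +{ok,stop} vs +{ok,stop}  ✗ choice polarity not flipped — not dual

NO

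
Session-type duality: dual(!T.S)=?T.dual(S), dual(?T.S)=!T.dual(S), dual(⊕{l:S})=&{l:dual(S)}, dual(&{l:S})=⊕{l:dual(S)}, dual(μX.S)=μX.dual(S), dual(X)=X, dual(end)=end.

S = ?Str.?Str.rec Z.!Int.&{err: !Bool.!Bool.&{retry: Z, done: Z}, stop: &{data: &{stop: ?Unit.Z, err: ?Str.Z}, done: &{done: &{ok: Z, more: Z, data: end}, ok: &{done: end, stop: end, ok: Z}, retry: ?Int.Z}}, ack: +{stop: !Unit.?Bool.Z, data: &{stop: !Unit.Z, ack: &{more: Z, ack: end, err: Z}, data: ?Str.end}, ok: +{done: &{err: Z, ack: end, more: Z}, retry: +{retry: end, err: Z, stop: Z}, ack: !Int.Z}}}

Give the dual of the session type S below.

?Str → !Str
  ?Str → !Str
    rec Z → rec Z  (binder kept)
      !Int → ?Int
        &{err,stop,ack} → +{err,stop,ack}  (&→⊕)
          • err:
            !Bool → ?Bool
              !Bool → ?Bool
                &{retry,done} → +{retry,done}  (&→⊕)
                  • retry:
                    Z ↦ Z
                  • done:
                    Z ↦ Z
          • stop:
            &{data,done} → +{data,done}  (&→⊕)
              • data:
                &{stop,err} → +{stop,err}  (&→⊕)
                  • stop:
                    ?Unit → !Unit
                      Z ↦ Z
                  • err:
                    ?Str → !Str
                      Z ↦ Z
              • done:
                &{done,ok,retry} → +{done,ok,retry}  (&→⊕)
                  • done:
                    &{ok,more,data} → +{ok,more,data}  (&→⊕)
                      • ok:
                        Z ↦ Z
                      • more:
                        Z ↦ Z
                      • data:
                        end ↦ end
                  • ok:
                    &{done,stop,ok} → +{done,stop,ok}  (&→⊕)
                      • done:
                        end ↦ end
                      • stop:
                        end ↦ end
                      • ok:
                        Z ↦ Z
                  • retry:
                    ?Int → !Int
                      Z ↦ Z
          • ack:
            +{stop,data,ok} → &{stop,data,ok}  (internal→external)
              • stop:
                !Unit → ?Unit
                  ?Bool → !Bool
                    Z ↦ Z
              • data:
                &{stop,ack,data} → +{stop,ack,data}  (&→⊕)
                  • stop:
                    !Unit → ?Unit
                      Z ↦ Z
                  • ack:
                    &{more,ack,err} → +{more,ack,err}  (&→⊕)
                      • more:
                        Z ↦ Z
                      • ack:
                        end ↦ end
                      • err:
                        Z ↦ Z
                  • data:
                    ?Str → !Str
                      end ↦ end
              • ok:
                +{done,retry,ack} → &{done,retry,ack}  (internal→external)
                  • done:
                    &{err,ack,more} → +{err,ack,more}  (&→⊕)
                      • err:
                        Z ↦ Z
                      • ack:
                        end ↦ end
                      • more:
                        Z ↦ Z
                  • retry:
                    +{retry,err,stop} → &{retry,err,stop}  (internal→external)
                      • retry:
                        end ↦ end
                      • err:
                        Z ↦ Z
                      • stop:
                        Z ↦ Z
                  • ack:
                    !Int → ?Int
                      Z ↦ Z

!Str.!Str.rec Z.?Int.+{err: ?Bool.?Bool.+{retry: Z, done: Z}, stop: +{data: +{stop: !Unit.Z, err: !Str.Z}, done: +{done: +{ok: Z, more: Z, data: end}, ok: +{done: end, stop: end, ok: Z}, retry: !Int.Z}}, ack: &{stop: ?Unit.!Bool.Z, data: +{stop: ?Unit.Z, ack: +{more: Z, ack: end, err: Z}, data: !Str.end}, ok: &{done: +{err: Z, ack: end, more: Z}, retry: &{retry: end, err: Z, stop: Z}, ack: ?Int.Z}}}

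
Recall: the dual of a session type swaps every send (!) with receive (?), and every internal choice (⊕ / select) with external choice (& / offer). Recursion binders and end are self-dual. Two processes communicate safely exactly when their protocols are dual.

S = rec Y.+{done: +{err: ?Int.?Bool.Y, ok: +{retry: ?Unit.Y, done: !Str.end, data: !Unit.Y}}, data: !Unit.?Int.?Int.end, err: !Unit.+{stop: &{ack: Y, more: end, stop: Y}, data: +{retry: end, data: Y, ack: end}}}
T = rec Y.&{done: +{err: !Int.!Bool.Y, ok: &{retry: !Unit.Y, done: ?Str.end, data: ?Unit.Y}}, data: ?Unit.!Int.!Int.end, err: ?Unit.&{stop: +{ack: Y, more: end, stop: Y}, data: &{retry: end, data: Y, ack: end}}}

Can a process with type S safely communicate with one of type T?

NO

rec Y vs rec Y  match (μ self-dual)
  +{done,data,err} vs &{done,data,err}  match labels match
    [done]
      +{err,ok} vs +{err,ok}  ✗ choice polarity not flipped — not dual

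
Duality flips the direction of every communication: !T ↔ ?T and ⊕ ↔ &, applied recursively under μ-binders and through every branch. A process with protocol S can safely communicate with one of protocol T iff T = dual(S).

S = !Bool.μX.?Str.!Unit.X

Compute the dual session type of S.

!Bool = ?Bool
  μX = μX  (binder kept)
    ?Str = !Str
      !Unit = ?Unit
        dual(X) = X

?Bool.μX.!Str.?Unit.X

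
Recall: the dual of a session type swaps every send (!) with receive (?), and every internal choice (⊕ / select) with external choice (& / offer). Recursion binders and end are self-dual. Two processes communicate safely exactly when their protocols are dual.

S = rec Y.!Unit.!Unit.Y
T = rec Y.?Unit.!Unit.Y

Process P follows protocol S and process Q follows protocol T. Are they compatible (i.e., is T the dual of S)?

rec Y vs rec Y  ok (rec unchanged)
  !Unit vs ?Unit  ok
    !Unit vs !Unit  ✗ same direction on both sides — not dual

NO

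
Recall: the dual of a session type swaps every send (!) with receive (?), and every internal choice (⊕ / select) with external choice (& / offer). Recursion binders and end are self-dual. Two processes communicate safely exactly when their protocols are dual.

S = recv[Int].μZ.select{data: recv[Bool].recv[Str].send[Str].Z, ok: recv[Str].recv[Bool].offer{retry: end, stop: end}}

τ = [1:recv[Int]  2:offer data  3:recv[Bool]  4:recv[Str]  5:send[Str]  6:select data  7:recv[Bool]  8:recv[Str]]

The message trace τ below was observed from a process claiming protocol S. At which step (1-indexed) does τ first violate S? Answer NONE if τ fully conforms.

@1 recv[Int]  match  cont: μZ.…
@2 got offer data, protocol expects select data or select ok  ✗

2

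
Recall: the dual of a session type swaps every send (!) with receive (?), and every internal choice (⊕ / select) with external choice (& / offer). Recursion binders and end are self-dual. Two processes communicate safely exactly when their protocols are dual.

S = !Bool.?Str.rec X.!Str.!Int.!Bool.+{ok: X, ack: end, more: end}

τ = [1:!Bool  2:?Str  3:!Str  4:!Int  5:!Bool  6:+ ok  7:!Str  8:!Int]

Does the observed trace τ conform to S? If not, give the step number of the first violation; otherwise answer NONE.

NONE

@1 !Bool  ✓  state: ?Str.rec X.…
@2 ?Str  ✓  state: rec X.…
@3 !Str  ✓  state: !Int.!Bool.+{ok: rec X.…, ack: end, more: end}
@4 !Int  ✓  state: !Bool.+{ok: rec X.…, ack: end, more: end}
@5 !Bool  ✓  state: +{ok: rec X.…, ack: end, more: end}
@6 + ok  ✓  state: rec X.…
@7 !Str  ✓  state: !Int.!Bool.+{ok: rec X.…, ack: end, more: end}
@8 !Int  ✓  state: !Bool.+{ok: rec X.…, ack: end, more: end}
trace exhausted — no violation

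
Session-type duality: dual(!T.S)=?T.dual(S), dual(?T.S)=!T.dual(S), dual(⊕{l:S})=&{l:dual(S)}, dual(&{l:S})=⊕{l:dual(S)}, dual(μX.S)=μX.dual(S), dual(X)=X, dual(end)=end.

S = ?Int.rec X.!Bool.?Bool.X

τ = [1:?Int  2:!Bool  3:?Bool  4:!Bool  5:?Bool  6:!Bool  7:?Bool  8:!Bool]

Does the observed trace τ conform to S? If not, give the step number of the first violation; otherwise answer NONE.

NONE

@1 ?Int  ✓  cont: rec X.…
@2 !Bool  ✓  cont: ?Bool.rec X.…
@3 ?Bool  ✓  cont: rec X.…
@4 !Bool  ✓  cont: ?Bool.rec X.…
@5 ?Bool  ✓  cont: rec X.…
@6 !Bool  ✓  cont: ?Bool.rec X.…
@7 ?Bool  ✓  cont: rec X.…
@8 !Bool  ✓  cont: ?Bool.rec X.…
trace exhausted — no violation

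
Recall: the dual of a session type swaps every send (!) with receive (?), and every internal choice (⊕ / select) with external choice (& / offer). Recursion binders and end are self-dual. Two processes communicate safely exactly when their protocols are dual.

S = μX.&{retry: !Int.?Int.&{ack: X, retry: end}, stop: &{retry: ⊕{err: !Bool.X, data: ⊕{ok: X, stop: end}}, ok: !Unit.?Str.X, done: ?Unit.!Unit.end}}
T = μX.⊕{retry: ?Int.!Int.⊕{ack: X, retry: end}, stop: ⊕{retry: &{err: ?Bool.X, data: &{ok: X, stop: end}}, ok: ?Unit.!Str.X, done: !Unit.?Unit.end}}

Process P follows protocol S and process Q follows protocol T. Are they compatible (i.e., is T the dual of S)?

YES

μX | μX  ok (rec unchanged)
  &{retry,stop} | ⊕{retry,stop}  ok labels match
    case retry:
      !Int | ?Int  ok
        ?Int | !Int  ok
          &{ack,retry} | ⊕{ack,retry}  ok labels match
            case ack:
              X | X  ok
            case retry:
              end | end  ok
    case stop:
      &{retry,ok,done} | ⊕{retry,ok,done}  ok labels match
        case retry:
          ⊕{err,data} | &{err,data}  ok labels match
            case err:
              !Bool | ?Bool  ok
                X | X  ok
            case data:
              ⊕{ok,stop} | &{ok,stop}  ok labels match
                case ok:
                  X | X  ok
                case stop:
                  end | end  ok
        case ok:
          !Unit | ?Unit  ok
            ?Str | !Str  ok
              X | X  ok
        case done:
          ?Unit | !Unit  ok
            !Unit | ?Unit  ok
              end | end  ok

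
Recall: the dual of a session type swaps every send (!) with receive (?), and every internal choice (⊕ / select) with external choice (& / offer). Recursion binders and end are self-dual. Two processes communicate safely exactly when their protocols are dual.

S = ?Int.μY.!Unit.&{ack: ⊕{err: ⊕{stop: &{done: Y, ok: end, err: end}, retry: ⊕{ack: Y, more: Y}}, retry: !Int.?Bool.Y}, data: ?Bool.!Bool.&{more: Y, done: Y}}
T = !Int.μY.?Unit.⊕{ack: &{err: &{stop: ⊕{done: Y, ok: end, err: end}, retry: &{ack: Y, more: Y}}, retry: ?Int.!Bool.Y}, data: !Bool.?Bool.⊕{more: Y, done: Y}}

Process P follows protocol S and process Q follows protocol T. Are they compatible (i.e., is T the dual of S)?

?Int vs !Int  match
  μY vs μY  match (rec unchanged)
    !Unit vs ?Unit  match
      &{ack,data} vs ⊕{ack,data}  match labels match
        • ack:
          ⊕{err,retry} vs &{err,retry}  match labels match
            • err:
              ⊕{stop,retry} vs &{stop,retry}  match labels match
                • stop:
                  &{done,ok,err} vs ⊕{done,ok,err}  match labels match
                    • done:
                      Y vs Y  match
                    • ok:
                      end vs end  match
                    • err:
                      end vs end  match
                • retry:
                  ⊕{ack,more} vs &{ack,more}  match labels match
                    • ack:
                      Y vs Y  match
                    • more:
                      Y vs Y  match
            • retry:
              !Int vs ?Int  match
                ?Bool vs !Bool  match
                  Y vs Y  match
        • data:
          ?Bool vs !Bool  match
            !Bool vs ?Bool  match
              &{more,done} vs ⊕{more,done}  match labels match
                • more:
                  Y vs Y  match
                • done:
                  Y vs Y  match

YES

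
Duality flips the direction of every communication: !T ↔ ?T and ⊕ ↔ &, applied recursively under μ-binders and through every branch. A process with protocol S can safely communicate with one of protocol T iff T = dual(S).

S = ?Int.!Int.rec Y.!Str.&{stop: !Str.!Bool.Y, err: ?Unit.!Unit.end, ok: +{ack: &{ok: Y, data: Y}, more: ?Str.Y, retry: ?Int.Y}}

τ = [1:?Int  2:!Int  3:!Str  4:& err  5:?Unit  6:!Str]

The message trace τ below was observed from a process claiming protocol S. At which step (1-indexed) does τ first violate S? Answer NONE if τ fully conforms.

@1 ?Int  ✓  state: !Int.rec Y.…
@2 !Int  ✓  state: rec Y.…
@3 !Str  ✓  state: &{stop: !Str.!Bool.rec Y.…, err: ?Unit.!Unit.end, ok: +{ack: &{ok: rec Y.…, data: rec Y.…}, more: ?Str.rec Y.…, retry: ?Int.rec Y.…}}
@4 & err  ✓  state: ?Unit.!Unit.end
@5 ?Unit  ✓  state: !Unit.end
@6 got !Str, protocol expects !Unit  ✗

6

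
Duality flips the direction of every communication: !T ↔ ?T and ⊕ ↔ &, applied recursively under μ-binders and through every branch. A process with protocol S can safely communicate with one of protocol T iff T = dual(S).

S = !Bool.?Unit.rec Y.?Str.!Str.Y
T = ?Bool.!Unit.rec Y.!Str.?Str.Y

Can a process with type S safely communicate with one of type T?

!Bool ‖ ?Bool  match
  ?Unit ‖ !Unit  match
    rec Y ‖ rec Y  match (binder kept)
      ?Str ‖ !Str  match
        !Str ‖ ?Str  match
          Y ‖ Y  match

YES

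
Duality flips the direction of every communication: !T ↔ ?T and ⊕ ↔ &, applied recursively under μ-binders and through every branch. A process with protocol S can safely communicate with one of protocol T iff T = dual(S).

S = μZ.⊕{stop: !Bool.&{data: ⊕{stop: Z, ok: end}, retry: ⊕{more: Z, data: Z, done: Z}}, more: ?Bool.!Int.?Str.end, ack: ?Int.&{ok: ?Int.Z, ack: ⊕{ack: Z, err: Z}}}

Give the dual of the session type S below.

μZ ↦ μZ  (binder kept)
  ⊕{stop,more,ack} ↦ &{stop,more,ack}  (⊕→&)
    case stop:
      !Bool ↦ ?Bool
        &{data,retry} ↦ ⊕{data,retry}  (external→internal)
          case data:
            ⊕{stop,ok} ↦ &{stop,ok}  (⊕→&)
              case stop:
                Z self-dual
              case ok:
                end self-dual
          case retry:
            ⊕{more,data,done} ↦ &{more,data,done}  (⊕→&)
              case more:
                Z self-dual
              case data:
                Z self-dual
              case done:
                Z self-dual
    case more:
      ?Bool ↦ !Bool
        !Int ↦ ?Int
          ?Str ↦ !Str
            end self-dual
    case ack:
      ?Int ↦ !Int
        &{ok,ack} ↦ ⊕{ok,ack}  (external→internal)
          case ok:
            ?Int ↦ !Int
              Z self-dual
          case ack:
            ⊕{ack,err} ↦ &{ack,err}  (⊕→&)
              case ack:
                Z self-dual
              case err:
                Z self-dual

μZ.&{stop: ?Bool.⊕{data: &{stop: Z, ok: end}, retry: &{more: Z, data: Z, done: Z}}, more: !Bool.?Int.!Str.end, ack: !Int.⊕{ok: !Int.Z, ack: &{ack: Z, err: Z}}}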